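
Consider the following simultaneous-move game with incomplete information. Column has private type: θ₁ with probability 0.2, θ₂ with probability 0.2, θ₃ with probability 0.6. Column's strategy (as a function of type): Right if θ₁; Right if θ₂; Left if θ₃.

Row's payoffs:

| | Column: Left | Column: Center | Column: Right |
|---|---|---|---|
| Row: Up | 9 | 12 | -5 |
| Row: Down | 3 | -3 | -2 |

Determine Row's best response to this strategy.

Up

E[Up] = 0.2·(-5) + 0.2·(-5) + 0.6·(9) = 3.4
E[Down] = 0.2·(-2) + 0.2·(-2) + 0.6·(3) = 1
Best response: Up (3.4 is the largest).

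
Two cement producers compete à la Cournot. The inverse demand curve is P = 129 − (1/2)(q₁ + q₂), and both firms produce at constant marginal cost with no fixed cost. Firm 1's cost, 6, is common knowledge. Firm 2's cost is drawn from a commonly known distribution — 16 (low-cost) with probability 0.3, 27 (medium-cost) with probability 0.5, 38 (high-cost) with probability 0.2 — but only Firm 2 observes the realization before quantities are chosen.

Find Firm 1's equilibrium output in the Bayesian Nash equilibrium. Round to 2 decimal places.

Type-c best response for Firm 2: q₂(c) = (129 − c) − q₁/2.
Firm 1 maximizes expected profit; its first-order condition is 129 − q₁ − (1/2)E[q₂] − 6 = 0.
Substituting E[q₂] and solving: E[c₂] = 25.9, so q₁ = (129 − 2·6 + 25.9)/(3/2) = 95.2667.

95.27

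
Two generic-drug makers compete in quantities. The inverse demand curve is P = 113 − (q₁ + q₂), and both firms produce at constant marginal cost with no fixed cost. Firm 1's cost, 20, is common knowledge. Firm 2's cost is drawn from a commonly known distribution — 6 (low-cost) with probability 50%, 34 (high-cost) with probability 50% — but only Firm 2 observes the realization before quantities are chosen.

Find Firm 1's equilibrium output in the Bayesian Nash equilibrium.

31

Firm 2 with cost c maximizes (113 − (q₁+q₂) − c)·q₂, giving q₂(c) = (113 − c − q₁)/2.
E[c₂] = 0.5·6 + 0.5·34 = 20
Firm 1's FOC against E[q₂] yields q₁ = (113 − 2·20 + E[c₂])/3 = (113 − 40 + 20)/3 = 31.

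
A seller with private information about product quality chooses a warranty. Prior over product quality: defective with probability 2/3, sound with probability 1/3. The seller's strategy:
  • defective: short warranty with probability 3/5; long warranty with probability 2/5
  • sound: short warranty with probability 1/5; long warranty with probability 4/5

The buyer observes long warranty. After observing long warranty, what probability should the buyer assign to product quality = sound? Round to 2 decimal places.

Apply Bayes' rule using the sender's strategy as the likelihood.
P(long warranty) = (2/3)·(2/5) + (1/3)·(4/5) = 8/15
P(sound | long warranty) = ((1/3)·(4/5)) / (8/15) = (4/15) / (8/15) = 1/2

0.50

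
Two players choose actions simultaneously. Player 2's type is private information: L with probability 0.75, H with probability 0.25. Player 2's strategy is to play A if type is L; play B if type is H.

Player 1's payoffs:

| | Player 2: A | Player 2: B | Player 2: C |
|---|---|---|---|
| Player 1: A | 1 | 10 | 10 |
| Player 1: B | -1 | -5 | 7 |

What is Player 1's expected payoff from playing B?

Take the expectation over Player 2's type, weighting each type's action by its prior probability.
E[B] = 0.75·(-1) + 0.25·(-5) = (-0.75) + (-1.25) = -2

-2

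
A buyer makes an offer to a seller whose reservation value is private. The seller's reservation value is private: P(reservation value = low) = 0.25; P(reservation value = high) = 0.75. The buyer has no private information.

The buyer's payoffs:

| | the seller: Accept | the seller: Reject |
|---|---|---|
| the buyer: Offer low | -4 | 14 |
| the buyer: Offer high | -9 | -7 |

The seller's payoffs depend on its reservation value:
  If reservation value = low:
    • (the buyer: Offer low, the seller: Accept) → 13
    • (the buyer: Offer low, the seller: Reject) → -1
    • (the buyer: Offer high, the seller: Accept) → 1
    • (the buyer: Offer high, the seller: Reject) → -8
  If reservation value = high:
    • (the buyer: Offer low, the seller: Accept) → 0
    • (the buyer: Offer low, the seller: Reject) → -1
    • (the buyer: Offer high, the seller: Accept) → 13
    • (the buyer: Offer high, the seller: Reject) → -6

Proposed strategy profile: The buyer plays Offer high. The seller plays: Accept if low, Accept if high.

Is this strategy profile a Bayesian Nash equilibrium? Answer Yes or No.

No

The buyer plays Offer high: E[Offer high] = 0.25·(-9) + 0.75·(-9) = -9; E[Offer low] = -4. Not best-responding. ✗
The seller (reservation value low), facing Offer high: Accept gives 1, Reject gives -8. Proposed Accept is best. ✓
The seller (reservation value high), facing Offer high: Accept gives 13, Reject gives -6. Proposed Accept is best. ✓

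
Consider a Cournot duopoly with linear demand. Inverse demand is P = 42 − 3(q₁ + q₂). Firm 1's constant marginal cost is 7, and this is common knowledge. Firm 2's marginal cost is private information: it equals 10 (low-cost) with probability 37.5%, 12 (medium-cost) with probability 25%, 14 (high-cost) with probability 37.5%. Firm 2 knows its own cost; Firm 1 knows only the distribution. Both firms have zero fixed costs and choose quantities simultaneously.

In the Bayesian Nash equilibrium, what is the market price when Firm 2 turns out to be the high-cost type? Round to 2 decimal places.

21.33

Type-c best response for Firm 2: q₂(c) = (42 − c)/6 − q₁/2.
Firm 1 maximizes expected profit; its first-order condition is 42 − 6q₁ − 3E[q₂] − 7 = 0.
Substituting E[q₂] and solving: E[c₂] = 12, so q₁ = (42 − 2·7 + 12)/9 = 4.44444.
q₂(high-cost) = 2.44444, so P = 42 − 3·(4.44444 + 2.44444) = 21.3333.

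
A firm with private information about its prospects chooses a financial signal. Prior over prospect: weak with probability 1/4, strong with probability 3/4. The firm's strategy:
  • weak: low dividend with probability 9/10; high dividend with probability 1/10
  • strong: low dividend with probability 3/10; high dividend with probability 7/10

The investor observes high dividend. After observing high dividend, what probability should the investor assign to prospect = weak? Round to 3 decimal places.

0.045

Apply Bayes' rule using the sender's strategy as the likelihood.
P(high dividend) = (1/4)·(1/10) + (3/4)·(7/10) = 11/20
P(weak | high dividend) = ((1/4)·(1/10)) / (11/20) = (1/40) / (11/20) = 1/22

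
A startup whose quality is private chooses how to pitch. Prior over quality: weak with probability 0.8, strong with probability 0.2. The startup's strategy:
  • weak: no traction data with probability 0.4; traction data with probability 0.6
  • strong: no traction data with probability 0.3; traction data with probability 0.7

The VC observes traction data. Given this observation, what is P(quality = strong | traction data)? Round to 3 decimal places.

0.226

Apply Bayes' rule using the sender's strategy as the likelihood.
P(traction data) = 0.8·0.6 + 0.2·0.7 = 0.62
P(strong | traction data) = (0.2·0.7) / 0.62 = 0.14 / 0.62 = 0.225806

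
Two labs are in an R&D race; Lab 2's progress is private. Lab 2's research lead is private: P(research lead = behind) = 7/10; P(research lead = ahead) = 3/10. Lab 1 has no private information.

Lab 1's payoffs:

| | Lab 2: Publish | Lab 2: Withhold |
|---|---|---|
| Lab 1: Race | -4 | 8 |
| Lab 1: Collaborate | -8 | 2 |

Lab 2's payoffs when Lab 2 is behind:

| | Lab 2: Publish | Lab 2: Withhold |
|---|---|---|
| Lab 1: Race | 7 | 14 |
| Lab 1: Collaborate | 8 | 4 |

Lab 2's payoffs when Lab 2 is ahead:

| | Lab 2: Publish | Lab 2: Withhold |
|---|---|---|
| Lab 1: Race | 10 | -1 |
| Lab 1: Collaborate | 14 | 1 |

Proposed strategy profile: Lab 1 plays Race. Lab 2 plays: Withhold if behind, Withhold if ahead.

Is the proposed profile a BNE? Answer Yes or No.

Lab 1 plays Race: E[Race] = 7/10·(8) + 3/10·(8) = 8; E[Collaborate] = 2. Best-responding. ✓
Lab 2 (research lead behind), facing Race: Publish gives 7, Withhold gives 14. Proposed Withhold is best. ✓
Lab 2 (research lead ahead), facing Race: Publish gives 10, Withhold gives -1. Proposed Withhold is not best — profitable deviation exists. ✗

No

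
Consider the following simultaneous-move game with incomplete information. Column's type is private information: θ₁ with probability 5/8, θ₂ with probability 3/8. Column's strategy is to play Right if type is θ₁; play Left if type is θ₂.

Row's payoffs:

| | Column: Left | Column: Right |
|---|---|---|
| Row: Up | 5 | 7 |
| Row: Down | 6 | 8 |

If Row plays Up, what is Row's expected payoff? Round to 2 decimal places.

6.25

E[Up] = 5/8·7 + 3/8·5 = 35/8 + 15/8 = 25/4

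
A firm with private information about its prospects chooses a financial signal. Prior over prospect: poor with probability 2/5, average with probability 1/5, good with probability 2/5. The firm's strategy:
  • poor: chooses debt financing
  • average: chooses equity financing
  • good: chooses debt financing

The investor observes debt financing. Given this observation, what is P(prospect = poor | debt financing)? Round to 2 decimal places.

P(debt financing) = (2/5)·1 + (1/5)·0 + (2/5)·1 = 4/5
P(poor | debt financing) = ((2/5)·1) / (4/5) = (2/5) / (4/5) = 1/2

0.50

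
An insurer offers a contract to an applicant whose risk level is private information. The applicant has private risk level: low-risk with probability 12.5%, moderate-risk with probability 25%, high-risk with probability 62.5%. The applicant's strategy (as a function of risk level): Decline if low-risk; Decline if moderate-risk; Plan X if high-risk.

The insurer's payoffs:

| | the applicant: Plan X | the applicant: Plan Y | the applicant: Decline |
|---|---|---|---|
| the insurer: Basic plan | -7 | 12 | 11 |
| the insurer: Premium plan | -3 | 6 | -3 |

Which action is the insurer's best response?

Basic plan

E[Basic plan] = 0.125·(11) + 0.25·(11) + 0.625·(-7) = -0.25
E[Premium plan] = 0.125·(-3) + 0.25·(-3) + 0.625·(-3) = -3
Best response: Basic plan (-0.25 is the largest).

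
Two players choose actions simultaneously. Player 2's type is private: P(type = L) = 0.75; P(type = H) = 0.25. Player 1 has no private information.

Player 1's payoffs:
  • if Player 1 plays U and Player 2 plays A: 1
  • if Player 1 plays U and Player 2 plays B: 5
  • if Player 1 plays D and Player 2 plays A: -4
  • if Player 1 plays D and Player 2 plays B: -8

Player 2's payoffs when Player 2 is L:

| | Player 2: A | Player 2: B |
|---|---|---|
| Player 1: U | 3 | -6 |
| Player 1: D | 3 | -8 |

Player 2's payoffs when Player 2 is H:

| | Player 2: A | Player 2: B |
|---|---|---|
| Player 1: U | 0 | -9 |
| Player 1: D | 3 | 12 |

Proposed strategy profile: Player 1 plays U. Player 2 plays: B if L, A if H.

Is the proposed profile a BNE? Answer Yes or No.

A profile is a BNE iff every type of every player is best-responding given beliefs about the other side.
Player 1 plays U: E[U] = 0.75·(5) + 0.25·(1) = 4; E[D] = -7. Best-responding. ✓
Player 2 (type L), facing U: A gives 3, B gives -6. Proposed B is not best — profitable deviation exists. ✗
Player 2 (type H), facing U: A gives 0, B gives -9. Proposed A is best. ✓

No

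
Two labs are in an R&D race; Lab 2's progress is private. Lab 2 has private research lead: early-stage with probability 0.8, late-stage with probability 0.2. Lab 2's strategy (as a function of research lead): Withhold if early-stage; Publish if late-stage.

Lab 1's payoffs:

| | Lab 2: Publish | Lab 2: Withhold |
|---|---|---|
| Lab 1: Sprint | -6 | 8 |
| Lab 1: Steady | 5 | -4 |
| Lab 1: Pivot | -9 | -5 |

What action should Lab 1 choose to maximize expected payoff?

Sprint

E[Sprint] = 0.8·(8) + 0.2·(-6) = 5.2
E[Steady] = 0.8·(-4) + 0.2·(5) = -2.2
E[Pivot] = 0.8·(-5) + 0.2·(-9) = -5.8
Best response: Sprint (5.2 is the largest).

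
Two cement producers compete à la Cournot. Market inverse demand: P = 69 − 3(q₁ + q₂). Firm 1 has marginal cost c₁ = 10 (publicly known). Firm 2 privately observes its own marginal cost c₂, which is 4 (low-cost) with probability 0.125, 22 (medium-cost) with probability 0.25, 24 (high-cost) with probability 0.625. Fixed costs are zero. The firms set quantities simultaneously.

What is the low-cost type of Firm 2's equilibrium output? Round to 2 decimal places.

Type-c best response for Firm 2: q₂(c) = (69 − c)/6 − q₁/2.
Firm 1 maximizes expected profit; its first-order condition is 69 − 6q₁ − 3E[q₂] − 10 = 0.
Substituting E[q₂] and solving: E[c₂] = 21, so q₁ = (69 − 2·10 + 21)/9 = 7.77778.
q₂(low-cost) = (69 − 4 − 3·7.77778)/6 = 6.94444.

6.94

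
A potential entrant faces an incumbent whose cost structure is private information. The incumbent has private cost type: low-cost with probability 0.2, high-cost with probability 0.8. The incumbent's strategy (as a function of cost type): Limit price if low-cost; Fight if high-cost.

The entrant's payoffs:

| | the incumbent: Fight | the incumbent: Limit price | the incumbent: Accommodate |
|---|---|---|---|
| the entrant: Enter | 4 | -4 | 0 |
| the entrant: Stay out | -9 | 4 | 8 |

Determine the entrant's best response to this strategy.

Compute the entrant's expected payoff for each action, taking the expectation over the incumbent's type.
E[Enter] = 0.2·(-4) + 0.8·(4) = 2.4
E[Stay out] = 0.2·(4) + 0.8·(-9) = -6.4
Best response: Enter (2.4 is the largest).

Enter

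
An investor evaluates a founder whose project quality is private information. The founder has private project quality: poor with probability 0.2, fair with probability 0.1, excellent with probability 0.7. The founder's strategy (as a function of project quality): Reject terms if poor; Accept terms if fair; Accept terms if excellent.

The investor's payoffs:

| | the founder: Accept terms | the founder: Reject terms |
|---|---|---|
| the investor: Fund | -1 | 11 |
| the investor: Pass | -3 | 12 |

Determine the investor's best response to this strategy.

Compute the investor's expected payoff for each action, taking the expectation over the founder's type.
E[Fund] = 0.2·(11) + 0.1·(-1) + 0.7·(-1) = 1.4
E[Pass] = 0.2·(12) + 0.1·(-3) + 0.7·(-3) = 0
Best response: Fund (1.4 is the largest).

Fund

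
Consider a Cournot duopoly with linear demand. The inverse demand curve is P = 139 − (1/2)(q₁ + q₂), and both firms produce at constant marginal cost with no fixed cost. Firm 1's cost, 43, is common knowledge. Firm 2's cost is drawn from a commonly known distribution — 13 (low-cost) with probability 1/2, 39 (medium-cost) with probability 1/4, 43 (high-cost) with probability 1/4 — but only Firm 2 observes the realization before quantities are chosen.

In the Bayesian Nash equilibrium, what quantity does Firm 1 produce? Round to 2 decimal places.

Type-c best response for Firm 2: q₂(c) = (139 − c) − q₁/2.
Firm 1 maximizes expected profit; its first-order condition is 139 − q₁ − (1/2)E[q₂] − 43 = 0.
Substituting E[q₂] and solving: E[c₂] = 27, so q₁ = (139 − 2·43 + 27)/(3/2) = 53.3333.

53.33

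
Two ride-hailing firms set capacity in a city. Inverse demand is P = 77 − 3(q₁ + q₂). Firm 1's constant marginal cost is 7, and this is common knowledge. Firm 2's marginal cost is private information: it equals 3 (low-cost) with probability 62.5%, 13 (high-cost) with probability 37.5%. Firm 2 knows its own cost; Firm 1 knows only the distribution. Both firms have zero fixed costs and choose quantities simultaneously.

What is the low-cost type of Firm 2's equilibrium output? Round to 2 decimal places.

Type-c best response for Firm 2: q₂(c) = (77 − c)/6 − q₁/2.
Firm 1 maximizes expected profit; its first-order condition is 77 − 6q₁ − 3E[q₂] − 7 = 0.
Substituting E[q₂] and solving: E[c₂] = 6.75, so q₁ = (77 − 2·7 + 6.75)/9 = 7.75.
q₂(low-cost) = (77 − 3 − 3·7.75)/6 = 8.45833.

8.46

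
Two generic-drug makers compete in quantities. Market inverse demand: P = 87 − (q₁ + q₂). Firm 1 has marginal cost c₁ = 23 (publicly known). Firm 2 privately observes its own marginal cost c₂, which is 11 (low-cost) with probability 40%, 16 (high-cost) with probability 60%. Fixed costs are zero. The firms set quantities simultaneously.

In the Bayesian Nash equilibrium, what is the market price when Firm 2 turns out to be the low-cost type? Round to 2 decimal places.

Type-c best response for Firm 2: q₂(c) = (87 − c)/2 − q₁/2.
Firm 1 maximizes expected profit; its first-order condition is 87 − 2q₁ − E[q₂] − 23 = 0.
Substituting E[q₂] and solving: E[c₂] = 14, so q₁ = (87 − 2·23 + 14)/3 = 18.3333.
q₂(low-cost) = 28.8333, so P = 87 − (18.3333 + 28.8333) = 39.8333.

39.83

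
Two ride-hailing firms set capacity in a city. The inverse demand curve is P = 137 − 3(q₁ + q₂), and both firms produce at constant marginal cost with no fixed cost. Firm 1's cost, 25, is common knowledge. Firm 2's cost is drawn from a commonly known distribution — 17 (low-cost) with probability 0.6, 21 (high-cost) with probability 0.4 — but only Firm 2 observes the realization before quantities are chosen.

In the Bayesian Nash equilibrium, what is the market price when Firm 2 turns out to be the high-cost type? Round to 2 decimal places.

Type-c best response for Firm 2: q₂(c) = (137 − c)/6 − q₁/2.
Firm 1 maximizes expected profit; its first-order condition is 137 − 6q₁ − 3E[q₂] − 25 = 0.
Substituting E[q₂] and solving: E[c₂] = 18.6, so q₁ = (137 − 2·25 + 18.6)/9 = 11.7333.
q₂(high-cost) = 13.4667, so P = 137 − 3·(11.7333 + 13.4667) = 61.4.

61.40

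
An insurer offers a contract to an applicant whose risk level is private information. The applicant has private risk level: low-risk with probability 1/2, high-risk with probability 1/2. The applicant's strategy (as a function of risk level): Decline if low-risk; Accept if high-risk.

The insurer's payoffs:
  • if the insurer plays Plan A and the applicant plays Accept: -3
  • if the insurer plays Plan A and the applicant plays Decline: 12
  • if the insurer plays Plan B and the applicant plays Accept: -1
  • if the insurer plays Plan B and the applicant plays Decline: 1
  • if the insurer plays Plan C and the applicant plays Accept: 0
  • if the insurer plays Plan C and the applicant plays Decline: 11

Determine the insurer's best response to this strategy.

E[Plan A] = 1/2·(12) + 1/2·(-3) = 9/2
E[Plan B] = 1/2·(1) + 1/2·(-1) = 0
E[Plan C] = 1/2·(11) + 1/2·(0) = 11/2
Best response: Plan C (11/2 is the largest).

Plan C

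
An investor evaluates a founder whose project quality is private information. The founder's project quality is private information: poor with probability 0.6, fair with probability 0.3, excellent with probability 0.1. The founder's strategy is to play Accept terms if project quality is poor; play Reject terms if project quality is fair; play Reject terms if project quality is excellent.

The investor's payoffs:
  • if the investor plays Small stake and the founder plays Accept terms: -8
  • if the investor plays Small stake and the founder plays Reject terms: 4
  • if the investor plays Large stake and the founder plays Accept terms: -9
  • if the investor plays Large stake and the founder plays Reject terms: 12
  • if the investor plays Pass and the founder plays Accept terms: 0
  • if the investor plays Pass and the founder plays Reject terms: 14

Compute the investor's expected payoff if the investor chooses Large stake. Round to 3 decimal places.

-0.600

Take the expectation over the founder's project quality, weighting each type's action by its prior probability.
E[Large stake] = 0.6·(-9) + 0.3·12 + 0.1·12 = (-5.4) + 3.6 + 1.2 = -0.6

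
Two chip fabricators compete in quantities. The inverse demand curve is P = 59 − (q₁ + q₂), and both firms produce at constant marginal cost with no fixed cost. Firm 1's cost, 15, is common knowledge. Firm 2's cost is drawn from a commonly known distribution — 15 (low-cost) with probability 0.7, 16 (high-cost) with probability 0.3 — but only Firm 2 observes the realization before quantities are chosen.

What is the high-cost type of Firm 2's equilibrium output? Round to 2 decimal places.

Each type of Firm 2 best-responds to q₁; Firm 1 best-responds to the expected q₂ over Firm 2's types.
Firm 2 with cost c maximizes (59 − (q₁+q₂) − c)·q₂, giving q₂(c) = (59 − c − q₁)/2.
E[c₂] = 0.7·15 + 0.3·16 = 15.3
Firm 1's FOC against E[q₂] yields q₁ = (59 − 2·15 + E[c₂])/3 = (59 − 30 + 15.3)/3 = 14.7667.
q₂(high-cost) = (59 − 16 − 14.7667)/2 = 14.1167.

14.12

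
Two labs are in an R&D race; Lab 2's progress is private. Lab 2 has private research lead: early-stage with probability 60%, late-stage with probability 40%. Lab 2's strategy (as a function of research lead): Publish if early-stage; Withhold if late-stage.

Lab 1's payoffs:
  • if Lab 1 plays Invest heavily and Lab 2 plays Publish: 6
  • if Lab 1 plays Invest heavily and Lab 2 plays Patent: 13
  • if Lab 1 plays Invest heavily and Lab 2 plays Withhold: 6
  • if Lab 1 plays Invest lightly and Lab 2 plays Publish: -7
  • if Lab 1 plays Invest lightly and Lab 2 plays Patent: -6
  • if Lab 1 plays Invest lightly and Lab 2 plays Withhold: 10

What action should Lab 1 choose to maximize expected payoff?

E[Invest heavily] = 0.6·(6) + 0.4·(6) = 6
E[Invest lightly] = 0.6·(-7) + 0.4·(10) = -0.2
Best response: Invest heavily (6 is the largest).

Invest heavily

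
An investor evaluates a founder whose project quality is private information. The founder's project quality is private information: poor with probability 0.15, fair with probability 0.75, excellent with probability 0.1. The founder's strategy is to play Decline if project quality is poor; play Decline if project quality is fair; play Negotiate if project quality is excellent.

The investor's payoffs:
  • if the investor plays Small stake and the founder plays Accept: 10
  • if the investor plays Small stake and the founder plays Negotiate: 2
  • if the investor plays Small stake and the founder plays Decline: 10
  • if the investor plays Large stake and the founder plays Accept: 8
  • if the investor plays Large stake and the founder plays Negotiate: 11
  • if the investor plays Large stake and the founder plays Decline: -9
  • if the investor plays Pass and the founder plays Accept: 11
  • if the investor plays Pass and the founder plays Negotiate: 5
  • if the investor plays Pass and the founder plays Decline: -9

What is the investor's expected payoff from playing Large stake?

E[Large stake] = 0.15·(-9) + 0.75·(-9) + 0.1·11 = (-1.35) + (-6.75) + 1.1 = -7

-7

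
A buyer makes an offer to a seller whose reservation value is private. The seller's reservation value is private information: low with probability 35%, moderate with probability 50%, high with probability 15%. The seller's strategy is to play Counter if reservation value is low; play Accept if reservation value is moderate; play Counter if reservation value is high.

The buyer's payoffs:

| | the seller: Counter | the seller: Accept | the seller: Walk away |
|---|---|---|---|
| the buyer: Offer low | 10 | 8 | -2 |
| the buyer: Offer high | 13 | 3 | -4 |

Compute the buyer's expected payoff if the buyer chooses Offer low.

9

Take the expectation over the seller's reservation value, weighting each type's action by its prior probability.
E[Offer low] = 0.35·10 + 0.5·8 + 0.15·10 = 3.5 + 4 + 1.5 = 9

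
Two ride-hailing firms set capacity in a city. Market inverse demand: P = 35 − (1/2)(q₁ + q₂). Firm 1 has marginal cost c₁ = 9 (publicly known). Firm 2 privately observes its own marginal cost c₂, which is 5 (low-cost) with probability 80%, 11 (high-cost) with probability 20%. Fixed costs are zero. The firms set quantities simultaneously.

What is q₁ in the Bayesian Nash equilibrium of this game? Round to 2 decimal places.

Firm 2 with cost c maximizes (35 − (1/2)(q₁+q₂) − c)·q₂, giving q₂(c) = (35 − c − (1/2)q₁).
E[c₂] = 0.8·5 + 0.2·11 = 6.2
Firm 1's FOC against E[q₂] yields q₁ = (35 − 2·9 + E[c₂])/(3/2) = (35 − 18 + 6.2)/(3/2) = 15.4667.

15.47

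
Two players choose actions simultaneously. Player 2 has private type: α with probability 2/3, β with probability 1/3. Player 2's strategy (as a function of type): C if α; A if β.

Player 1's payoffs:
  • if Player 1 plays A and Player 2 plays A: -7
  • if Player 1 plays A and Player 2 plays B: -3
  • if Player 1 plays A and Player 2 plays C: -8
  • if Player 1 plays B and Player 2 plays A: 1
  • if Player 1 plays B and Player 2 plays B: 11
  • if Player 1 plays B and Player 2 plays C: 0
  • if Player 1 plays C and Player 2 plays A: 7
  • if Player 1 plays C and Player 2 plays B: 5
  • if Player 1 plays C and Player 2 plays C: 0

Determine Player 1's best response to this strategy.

C

E[A] = 2/3·(-8) + 1/3·(-7) = -23/3
E[B] = 2/3·(0) + 1/3·(1) = 1/3
E[C] = 2/3·(0) + 1/3·(7) = 7/3
Best response: C (7/3 is the largest).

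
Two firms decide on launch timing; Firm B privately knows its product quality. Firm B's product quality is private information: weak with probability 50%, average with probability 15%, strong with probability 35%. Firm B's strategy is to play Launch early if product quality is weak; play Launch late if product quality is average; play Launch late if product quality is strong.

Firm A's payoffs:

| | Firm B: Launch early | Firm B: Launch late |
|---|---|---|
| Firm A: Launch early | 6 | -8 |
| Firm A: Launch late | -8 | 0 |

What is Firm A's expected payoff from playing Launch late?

-4

Take the expectation over Firm B's product quality, weighting each type's action by its prior probability.
E[Launch late] = 0.5·(-8) + 0.15·0 + 0.35·0 = (-4) + 0 + 0 = -4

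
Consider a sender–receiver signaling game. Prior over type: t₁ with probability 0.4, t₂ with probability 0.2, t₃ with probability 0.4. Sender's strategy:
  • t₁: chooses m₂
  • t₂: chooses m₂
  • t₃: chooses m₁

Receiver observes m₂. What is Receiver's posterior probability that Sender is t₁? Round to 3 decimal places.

Apply Bayes' rule using the sender's strategy as the likelihood.
P(m₂) = 0.4·1 + 0.2·1 + 0.4·0 = 0.6
P(t₁ | m₂) = (0.4·1) / 0.6 = 0.4 / 0.6 = 0.666667

0.667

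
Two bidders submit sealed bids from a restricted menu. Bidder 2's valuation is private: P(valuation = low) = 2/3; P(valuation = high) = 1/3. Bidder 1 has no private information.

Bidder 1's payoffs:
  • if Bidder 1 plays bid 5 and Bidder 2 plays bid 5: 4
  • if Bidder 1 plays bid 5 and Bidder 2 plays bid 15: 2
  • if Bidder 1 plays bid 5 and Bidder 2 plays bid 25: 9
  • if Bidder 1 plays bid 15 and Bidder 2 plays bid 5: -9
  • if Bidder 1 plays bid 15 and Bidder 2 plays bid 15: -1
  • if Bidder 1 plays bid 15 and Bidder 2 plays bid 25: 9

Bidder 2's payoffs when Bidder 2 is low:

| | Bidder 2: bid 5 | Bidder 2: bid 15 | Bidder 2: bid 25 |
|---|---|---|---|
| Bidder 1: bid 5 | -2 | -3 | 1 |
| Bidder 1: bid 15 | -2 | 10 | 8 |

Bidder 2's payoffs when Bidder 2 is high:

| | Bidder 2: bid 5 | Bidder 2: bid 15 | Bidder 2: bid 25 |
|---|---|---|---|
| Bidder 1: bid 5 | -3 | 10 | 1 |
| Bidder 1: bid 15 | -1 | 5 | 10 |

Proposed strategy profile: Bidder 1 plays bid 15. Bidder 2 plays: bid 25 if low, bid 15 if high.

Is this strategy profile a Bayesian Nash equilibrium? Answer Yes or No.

No

A profile is a BNE iff every type of every player is best-responding given beliefs about the other side.
Bidder 1 plays bid 15: E[bid 15] = 2/3·(9) + 1/3·(-1) = 17/3; E[bid 5] = 20/3. Not best-responding. ✗
Bidder 2 (valuation low), facing bid 15: bid 5 gives -2, bid 15 gives 10, bid 25 gives 8. Proposed bid 25 is not best — profitable deviation exists. ✗
Bidder 2 (valuation high), facing bid 15: bid 5 gives -1, bid 15 gives 5, bid 25 gives 10. Proposed bid 15 is not best — profitable deviation exists. ✗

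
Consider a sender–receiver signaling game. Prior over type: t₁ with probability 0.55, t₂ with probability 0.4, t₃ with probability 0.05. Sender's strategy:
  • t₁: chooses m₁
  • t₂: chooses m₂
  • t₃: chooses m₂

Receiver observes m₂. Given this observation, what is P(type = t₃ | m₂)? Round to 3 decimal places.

P(m₂) = 0.55·0 + 0.4·1 + 0.05·1 = 0.45
P(t₃ | m₂) = (0.05·1) / 0.45 = 0.05 / 0.45 = 0.111111

0.111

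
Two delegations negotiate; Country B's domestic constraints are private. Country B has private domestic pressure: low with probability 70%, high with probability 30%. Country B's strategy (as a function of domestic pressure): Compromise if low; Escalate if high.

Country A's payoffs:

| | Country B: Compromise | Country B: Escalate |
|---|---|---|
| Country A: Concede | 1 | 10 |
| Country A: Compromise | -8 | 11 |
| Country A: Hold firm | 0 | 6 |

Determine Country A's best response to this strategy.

Compute Country A's expected payoff for each action, taking the expectation over Country B's type.
E[Concede] = 0.7·(1) + 0.3·(10) = 3.7
E[Compromise] = 0.7·(-8) + 0.3·(11) = -2.3
E[Hold firm] = 0.7·(0) + 0.3·(6) = 1.8
Best response: Concede (3.7 is the largest).

Concede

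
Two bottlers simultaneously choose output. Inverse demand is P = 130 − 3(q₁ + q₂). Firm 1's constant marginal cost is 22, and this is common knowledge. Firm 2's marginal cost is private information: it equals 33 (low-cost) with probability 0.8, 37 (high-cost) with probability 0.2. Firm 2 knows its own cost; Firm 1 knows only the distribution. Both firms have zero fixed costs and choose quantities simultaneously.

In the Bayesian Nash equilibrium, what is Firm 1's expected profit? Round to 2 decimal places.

Each type of Firm 2 best-responds to q₁; Firm 1 best-responds to the expected q₂ over Firm 2's types.
Firm 2 with cost c maximizes (130 − 3(q₁+q₂) − c)·q₂, giving q₂(c) = (130 − c − 3q₁)/6.
E[c₂] = 0.8·33 + 0.2·37 = 33.8
Firm 1's FOC against E[q₂] yields q₁ = (130 − 2·22 + E[c₂])/9 = (130 − 44 + 33.8)/9 = 13.3111.
E[P] = 130 − 3·(q₁ + E[q₂]) = 61.9333; Firm 1's expected profit = (E[P] − 22)·q₁ = (61.9333 − 22)·13.3111 = 531.557.

531.56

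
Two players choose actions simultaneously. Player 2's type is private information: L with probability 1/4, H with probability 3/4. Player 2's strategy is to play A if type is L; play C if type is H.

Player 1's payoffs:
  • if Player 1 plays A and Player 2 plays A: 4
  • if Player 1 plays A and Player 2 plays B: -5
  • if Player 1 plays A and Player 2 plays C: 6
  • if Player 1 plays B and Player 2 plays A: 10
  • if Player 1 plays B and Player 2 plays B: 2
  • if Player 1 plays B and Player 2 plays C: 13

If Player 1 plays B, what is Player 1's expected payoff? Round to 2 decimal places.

Take the expectation over Player 2's type, weighting each type's action by its prior probability.
E[B] = 1/4·10 + 3/4·13 = 5/2 + 39/4 = 49/4

12.25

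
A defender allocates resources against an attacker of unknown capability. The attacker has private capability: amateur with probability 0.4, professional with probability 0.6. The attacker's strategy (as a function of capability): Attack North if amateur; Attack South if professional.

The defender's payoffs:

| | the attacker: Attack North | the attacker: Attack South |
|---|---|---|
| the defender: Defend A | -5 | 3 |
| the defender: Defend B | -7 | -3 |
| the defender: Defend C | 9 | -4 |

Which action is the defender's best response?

Compute the defender's expected payoff for each action, taking the expectation over the attacker's type.
E[Defend A] = 0.4·(-5) + 0.6·(3) = -0.2
E[Defend B] = 0.4·(-7) + 0.6·(-3) = -4.6
E[Defend C] = 0.4·(9) + 0.6·(-4) = 1.2
Best response: Defend C (1.2 is the largest).

Defend C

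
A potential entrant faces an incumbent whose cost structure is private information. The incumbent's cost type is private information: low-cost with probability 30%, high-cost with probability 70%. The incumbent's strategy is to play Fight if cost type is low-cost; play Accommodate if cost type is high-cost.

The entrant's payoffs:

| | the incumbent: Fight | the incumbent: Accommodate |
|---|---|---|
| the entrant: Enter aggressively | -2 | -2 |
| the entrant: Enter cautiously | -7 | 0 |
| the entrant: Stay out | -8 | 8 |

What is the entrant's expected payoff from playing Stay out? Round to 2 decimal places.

3.20

E[Stay out] = 0.3·(-8) + 0.7·8 = (-2.4) + 5.6 = 3.2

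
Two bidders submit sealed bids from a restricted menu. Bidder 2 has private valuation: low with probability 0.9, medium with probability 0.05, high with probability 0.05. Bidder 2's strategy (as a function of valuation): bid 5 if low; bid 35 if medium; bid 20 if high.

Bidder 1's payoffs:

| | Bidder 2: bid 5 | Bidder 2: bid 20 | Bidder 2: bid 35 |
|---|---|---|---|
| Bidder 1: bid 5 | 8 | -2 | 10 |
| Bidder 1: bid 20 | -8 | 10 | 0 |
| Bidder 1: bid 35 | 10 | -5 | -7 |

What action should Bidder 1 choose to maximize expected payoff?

E[bid 5] = 0.9·(8) + 0.05·(10) + 0.05·(-2) = 7.6
E[bid 20] = 0.9·(-8) + 0.05·(0) + 0.05·(10) = -6.7
E[bid 35] = 0.9·(10) + 0.05·(-7) + 0.05·(-5) = 8.4
Best response: bid 35 (8.4 is the largest).

bid 35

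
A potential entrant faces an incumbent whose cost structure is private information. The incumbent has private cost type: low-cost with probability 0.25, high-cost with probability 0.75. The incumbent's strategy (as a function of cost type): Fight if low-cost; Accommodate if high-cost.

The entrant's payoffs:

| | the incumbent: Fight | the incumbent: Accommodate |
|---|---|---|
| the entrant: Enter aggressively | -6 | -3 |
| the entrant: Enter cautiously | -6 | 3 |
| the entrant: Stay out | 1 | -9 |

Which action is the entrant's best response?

Enter cautiously

Compute the entrant's expected payoff for each action, taking the expectation over the incumbent's type.
E[Enter aggressively] = 0.25·(-6) + 0.75·(-3) = -3.75
E[Enter cautiously] = 0.25·(-6) + 0.75·(3) = 0.75
E[Stay out] = 0.25·(1) + 0.75·(-9) = -6.5
Best response: Enter cautiously (0.75 is the largest).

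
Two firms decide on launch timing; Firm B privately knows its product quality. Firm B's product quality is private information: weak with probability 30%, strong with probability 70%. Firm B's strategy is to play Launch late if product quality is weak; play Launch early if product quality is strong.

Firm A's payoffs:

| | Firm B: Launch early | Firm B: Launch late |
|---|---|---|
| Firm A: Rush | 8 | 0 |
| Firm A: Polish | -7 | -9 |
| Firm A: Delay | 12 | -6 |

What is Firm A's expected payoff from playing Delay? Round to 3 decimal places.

E[Delay] = 0.3·(-6) + 0.7·12 = (-1.8) + 8.4 = 6.6

6.600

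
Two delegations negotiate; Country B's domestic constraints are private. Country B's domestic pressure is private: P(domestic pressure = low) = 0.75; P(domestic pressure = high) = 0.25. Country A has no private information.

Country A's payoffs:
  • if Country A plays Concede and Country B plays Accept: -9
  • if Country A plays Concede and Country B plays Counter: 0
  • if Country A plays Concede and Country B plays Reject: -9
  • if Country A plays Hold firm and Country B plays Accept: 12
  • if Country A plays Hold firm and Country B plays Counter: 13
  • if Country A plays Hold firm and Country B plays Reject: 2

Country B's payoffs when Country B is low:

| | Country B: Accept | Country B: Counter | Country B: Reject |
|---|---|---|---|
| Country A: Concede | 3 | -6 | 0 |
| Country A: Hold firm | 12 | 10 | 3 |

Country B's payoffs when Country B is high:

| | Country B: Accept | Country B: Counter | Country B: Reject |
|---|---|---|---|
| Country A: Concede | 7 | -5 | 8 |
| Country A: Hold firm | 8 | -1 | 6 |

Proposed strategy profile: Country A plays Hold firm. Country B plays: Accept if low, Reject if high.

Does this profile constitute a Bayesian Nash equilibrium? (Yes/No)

No

A profile is a BNE iff every type of every player is best-responding given beliefs about the other side.
Country A plays Hold firm: E[Hold firm] = 0.75·(12) + 0.25·(2) = 9.5; E[Concede] = -9. Best-responding. ✓
Country B (domestic pressure low), facing Hold firm: Accept gives 12, Counter gives 10, Reject gives 3. Proposed Accept is best. ✓
Country B (domestic pressure high), facing Hold firm: Accept gives 8, Counter gives -1, Reject gives 6. Proposed Reject is not best — profitable deviation exists. ✗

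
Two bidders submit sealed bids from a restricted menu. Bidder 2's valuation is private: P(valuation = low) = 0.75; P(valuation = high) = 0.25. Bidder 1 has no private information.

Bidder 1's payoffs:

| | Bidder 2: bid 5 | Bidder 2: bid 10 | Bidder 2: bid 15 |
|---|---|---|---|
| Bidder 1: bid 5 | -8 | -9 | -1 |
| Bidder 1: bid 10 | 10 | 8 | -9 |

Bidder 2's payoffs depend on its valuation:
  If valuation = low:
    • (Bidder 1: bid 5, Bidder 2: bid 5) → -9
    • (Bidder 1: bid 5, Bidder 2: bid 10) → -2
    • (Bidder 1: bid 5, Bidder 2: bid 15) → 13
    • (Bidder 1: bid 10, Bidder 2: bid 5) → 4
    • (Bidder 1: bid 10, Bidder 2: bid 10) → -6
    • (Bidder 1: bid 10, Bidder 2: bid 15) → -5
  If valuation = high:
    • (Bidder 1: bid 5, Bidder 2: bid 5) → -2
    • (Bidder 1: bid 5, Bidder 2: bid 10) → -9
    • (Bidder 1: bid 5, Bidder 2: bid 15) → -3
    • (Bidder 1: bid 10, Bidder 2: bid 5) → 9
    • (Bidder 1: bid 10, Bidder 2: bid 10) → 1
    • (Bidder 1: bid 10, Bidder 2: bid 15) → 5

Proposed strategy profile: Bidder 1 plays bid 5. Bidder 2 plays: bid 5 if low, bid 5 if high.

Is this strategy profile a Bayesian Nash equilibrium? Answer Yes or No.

No

A profile is a BNE iff every type of every player is best-responding given beliefs about the other side.
Bidder 1 plays bid 5: E[bid 5] = 0.75·(-8) + 0.25·(-8) = -8; E[bid 10] = 10. Not best-responding. ✗
Bidder 2 (valuation low), facing bid 5: bid 5 gives -9, bid 10 gives -2, bid 15 gives 13. Proposed bid 5 is not best — profitable deviation exists. ✗
Bidder 2 (valuation high), facing bid 5: bid 5 gives -2, bid 10 gives -9, bid 15 gives -3. Proposed bid 5 is best. ✓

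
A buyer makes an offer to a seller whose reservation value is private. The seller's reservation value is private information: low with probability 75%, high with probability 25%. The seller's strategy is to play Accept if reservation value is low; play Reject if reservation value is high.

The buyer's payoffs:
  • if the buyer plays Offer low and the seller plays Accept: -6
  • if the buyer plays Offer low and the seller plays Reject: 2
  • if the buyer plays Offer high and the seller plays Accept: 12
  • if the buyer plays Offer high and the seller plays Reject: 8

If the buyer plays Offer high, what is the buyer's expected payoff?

11

E[Offer high] = 0.75·12 + 0.25·8 = 9 + 2 = 11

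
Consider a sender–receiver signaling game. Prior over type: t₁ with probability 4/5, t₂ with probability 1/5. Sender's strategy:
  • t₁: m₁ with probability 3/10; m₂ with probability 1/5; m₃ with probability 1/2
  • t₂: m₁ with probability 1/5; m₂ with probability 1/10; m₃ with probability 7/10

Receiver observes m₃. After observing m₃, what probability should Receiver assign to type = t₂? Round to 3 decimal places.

Apply Bayes' rule using the sender's strategy as the likelihood.
P(m₃) = (4/5)·(1/2) + (1/5)·(7/10) = 27/50
P(t₂ | m₃) = ((1/5)·(7/10)) / (27/50) = (7/50) / (27/50) = 7/27

0.259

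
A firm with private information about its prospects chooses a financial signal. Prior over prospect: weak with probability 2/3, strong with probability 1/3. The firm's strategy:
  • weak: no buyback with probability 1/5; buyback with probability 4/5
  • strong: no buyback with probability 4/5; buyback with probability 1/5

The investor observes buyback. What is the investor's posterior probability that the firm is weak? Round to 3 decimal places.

0.889

Apply Bayes' rule using the sender's strategy as the likelihood.
P(buyback) = (2/3)·(4/5) + (1/3)·(1/5) = 3/5
P(weak | buyback) = ((2/3)·(4/5)) / (3/5) = (8/15) / (3/5) = 8/9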